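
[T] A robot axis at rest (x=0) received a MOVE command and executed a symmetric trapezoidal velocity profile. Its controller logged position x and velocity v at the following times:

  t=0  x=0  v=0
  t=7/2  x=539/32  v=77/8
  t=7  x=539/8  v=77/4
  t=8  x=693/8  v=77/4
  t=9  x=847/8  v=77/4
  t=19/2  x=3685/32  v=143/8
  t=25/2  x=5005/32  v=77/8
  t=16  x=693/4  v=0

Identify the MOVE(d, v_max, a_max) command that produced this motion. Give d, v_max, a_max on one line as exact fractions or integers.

d=693/4 v_max=77/4 a_max=11/4

final state: t=16, x=693/4, v=0 → d = 693/4
a_max = (77/8−0)/(7/2−0) = 11/4
max v = 77/4 over t∈[7,9] → v_max = 77/4
check: 77/4·(7+2) = 693/4 ✓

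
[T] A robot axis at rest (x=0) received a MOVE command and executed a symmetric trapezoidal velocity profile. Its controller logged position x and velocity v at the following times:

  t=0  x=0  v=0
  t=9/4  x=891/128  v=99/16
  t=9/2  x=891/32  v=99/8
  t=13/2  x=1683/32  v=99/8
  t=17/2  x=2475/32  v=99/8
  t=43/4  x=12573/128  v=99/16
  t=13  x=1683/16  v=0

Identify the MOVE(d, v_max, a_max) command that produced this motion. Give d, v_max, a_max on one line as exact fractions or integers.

d=1683/16 v_max=99/8 a_max=11/4

final state: t=13, x=1683/16, v=0 → d = 1683/16
a_max = (99/16−0)/(9/4−0) = 11/4
max v = 99/8 over t∈[9/2,17/2] → v_max = 99/8
check: 99/8·(9/2+4) = 1683/16 ✓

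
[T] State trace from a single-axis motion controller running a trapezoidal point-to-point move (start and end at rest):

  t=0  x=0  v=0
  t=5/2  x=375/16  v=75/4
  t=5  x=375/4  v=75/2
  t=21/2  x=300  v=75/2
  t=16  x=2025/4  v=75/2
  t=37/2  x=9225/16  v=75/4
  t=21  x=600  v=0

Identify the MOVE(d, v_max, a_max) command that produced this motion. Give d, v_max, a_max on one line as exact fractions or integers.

d=600 v_max=75/2 a_max=15/2

final state: t=21, x=600, v=0 → d = 600
a_max = (75/4−0)/(5/2−0) = 15/2
max v = 75/2 over t∈[5,16] → v_max = 75/2
check: 75/2·(5+11) = 600 ✓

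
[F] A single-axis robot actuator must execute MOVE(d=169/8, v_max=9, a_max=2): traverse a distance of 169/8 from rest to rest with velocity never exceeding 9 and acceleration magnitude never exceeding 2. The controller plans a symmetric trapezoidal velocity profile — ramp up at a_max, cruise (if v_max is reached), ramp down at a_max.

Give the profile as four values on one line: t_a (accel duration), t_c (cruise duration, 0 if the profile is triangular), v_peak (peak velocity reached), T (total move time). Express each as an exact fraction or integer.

t_a=13/4 t_c=0 v_peak=13/2 T=13/2

vₘ²/aₘ = 9²/2 = 81/2
169/8 < 81/2 so t_c = 0
v_peak = √(169/8·2) = √(169/4) = 13/2
t_a = (13/2)/2 = 13/4; t_c = 0
T = 2·13/4 = 13/2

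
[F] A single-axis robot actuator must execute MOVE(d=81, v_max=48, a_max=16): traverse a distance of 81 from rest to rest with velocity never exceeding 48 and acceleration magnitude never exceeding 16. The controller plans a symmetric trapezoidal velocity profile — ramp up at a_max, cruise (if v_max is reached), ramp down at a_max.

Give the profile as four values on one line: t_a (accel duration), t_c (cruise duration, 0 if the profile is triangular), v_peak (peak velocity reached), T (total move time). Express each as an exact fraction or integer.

(v_max)²/a_max = 48²/16 = 144
81 < 144 → triangular
v_peak = √(81·16) = √1296 = 36
t_a = 36/16 = 9/4; t_c = 0
T = 2·9/4 = 9/2

t_a=9/4 t_c=0 v_peak=36 T=9/2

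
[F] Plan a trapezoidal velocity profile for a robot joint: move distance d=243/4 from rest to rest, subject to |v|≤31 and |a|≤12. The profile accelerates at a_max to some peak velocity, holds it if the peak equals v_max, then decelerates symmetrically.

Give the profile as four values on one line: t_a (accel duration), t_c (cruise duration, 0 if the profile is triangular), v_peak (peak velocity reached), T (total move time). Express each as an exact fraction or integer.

v_max²/a_max = 31²/12 = 961/12
243/4 < 961/12 → triangular
v_peak = √(243/4·12) = √729 = 27
t_a = 27/12 = 9/4; t_c = 0
T = 2·9/4 = 9/2

t_a=9/4 t_c=0 v_peak=27 T=9/2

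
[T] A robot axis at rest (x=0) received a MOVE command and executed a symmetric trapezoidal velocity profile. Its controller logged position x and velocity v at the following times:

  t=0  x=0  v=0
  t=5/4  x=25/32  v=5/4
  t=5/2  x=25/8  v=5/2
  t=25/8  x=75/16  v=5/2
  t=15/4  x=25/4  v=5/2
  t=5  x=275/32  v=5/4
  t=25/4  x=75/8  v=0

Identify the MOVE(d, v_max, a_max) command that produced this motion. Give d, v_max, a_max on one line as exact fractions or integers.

final state: t=25/4, x=75/8, v=0 → d = 75/8
a_max = (5/4−0)/(5/4−0) = 1
max v = 5/2 over t∈[5/2,15/4] → v_max = 5/2
check: 5/2·(5/2+5/4) = 75/8 ✓

d=75/8 v_max=5/2 a_max=1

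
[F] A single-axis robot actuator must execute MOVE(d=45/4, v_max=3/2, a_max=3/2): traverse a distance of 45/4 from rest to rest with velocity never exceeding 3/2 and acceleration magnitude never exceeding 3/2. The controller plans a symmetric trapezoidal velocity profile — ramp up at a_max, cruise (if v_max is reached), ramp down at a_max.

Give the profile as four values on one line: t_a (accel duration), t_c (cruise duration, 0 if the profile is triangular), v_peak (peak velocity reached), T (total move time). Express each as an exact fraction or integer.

vₘ²/aₘ = (3/2)²/(3/2) = 3/2
45/4 ≥ 3/2 ⇒ cruise phase
t_a = (3/2)/(3/2) = 1; v_peak = 3/2
d_cruise = 45/4 − 3/2 = 39/4; t_c = (39/4)/(3/2) = 13/2
T = 2·1 + 13/2 = 17/2

t_a=1 t_c=13/2 v_peak=3/2 T=17/2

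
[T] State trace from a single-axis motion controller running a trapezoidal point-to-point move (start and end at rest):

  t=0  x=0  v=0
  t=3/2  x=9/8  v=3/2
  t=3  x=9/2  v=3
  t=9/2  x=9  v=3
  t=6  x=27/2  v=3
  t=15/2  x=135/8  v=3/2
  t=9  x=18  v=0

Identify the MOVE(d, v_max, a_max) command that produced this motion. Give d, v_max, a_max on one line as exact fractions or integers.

final state: t=9, x=18, v=0 → d = 18
a_max = (3/2−0)/(3/2−0) = 1
max v = 3 over t∈[3,6] → v_max = 3
check: 3·(3+3) = 18 ✓

d=18 v_max=3 a_max=1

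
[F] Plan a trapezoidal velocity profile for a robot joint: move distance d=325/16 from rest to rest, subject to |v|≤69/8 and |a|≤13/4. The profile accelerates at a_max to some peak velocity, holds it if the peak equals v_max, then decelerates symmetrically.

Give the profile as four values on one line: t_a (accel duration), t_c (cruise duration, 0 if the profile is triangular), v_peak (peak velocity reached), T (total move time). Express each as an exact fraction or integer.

vₘ²/aₘ = (69/8)²/(13/4) = 4761/208
325/16 < 4761/208 so t_c = 0
v_peak = √(325/16·13/4) = √(4225/64) = 65/8
t_a = (65/8)/(13/4) = 5/2; t_c = 0
T = 2·5/2 = 5

t_a=5/2 t_c=0 v_peak=65/8 T=5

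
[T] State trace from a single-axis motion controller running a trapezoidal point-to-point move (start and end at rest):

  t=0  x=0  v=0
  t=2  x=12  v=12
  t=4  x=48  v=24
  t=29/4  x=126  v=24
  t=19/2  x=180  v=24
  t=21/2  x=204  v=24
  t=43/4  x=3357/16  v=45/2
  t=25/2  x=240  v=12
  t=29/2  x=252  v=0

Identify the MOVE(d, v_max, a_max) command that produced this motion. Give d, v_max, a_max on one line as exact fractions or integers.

d=252 v_max=24 a_max=6

final state: t=29/2, x=252, v=0 → d = 252
a_max = (12−0)/(2−0) = 6
max v = 24 over t∈[4,21/2] → v_max = 24
check: 24·(4+13/2) = 252 ✓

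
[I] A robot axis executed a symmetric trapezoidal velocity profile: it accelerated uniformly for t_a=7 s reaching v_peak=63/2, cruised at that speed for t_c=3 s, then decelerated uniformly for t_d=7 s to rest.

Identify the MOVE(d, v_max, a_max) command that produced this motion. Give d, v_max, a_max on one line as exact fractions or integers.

d=315 v_max=63/2 a_max=9/2

a_max = (63/2)/7 = 9/2
d_a = ½·63/2·7 = 441/4; d_c = 63/2·3 = 189/2
d = 2·441/4 + 189/2 = 315
t_c = 3 > 0 ⇒ limit active, v_max = 63/2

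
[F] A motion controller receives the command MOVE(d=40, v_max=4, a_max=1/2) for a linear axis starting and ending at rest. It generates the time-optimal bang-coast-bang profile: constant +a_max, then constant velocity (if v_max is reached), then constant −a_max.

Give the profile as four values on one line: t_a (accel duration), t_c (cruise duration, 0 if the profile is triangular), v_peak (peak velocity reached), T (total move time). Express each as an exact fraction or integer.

t_a=8 t_c=2 v_peak=4 T=18

vₘ²/aₘ = 4²/(1/2) = 32
40 ≥ 32 so v_max reached
t_a = 4/(1/2) = 8; v_peak = 4
d_cruise = 40 − 32 = 8; t_c = 8/4 = 2
T = 2·8 + 2 = 18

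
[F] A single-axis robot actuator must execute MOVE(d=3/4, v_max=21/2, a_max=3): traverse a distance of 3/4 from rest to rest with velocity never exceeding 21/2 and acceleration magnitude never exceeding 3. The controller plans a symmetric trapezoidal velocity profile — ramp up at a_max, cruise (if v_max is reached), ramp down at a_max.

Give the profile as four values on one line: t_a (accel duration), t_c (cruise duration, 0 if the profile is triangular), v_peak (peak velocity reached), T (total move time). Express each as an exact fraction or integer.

(v_max)²/a_max = (21/2)²/3 = 147/4
3/4 < 147/4 so t_c = 0
v_peak = √(3/4·3) = √(9/4) = 3/2
t_a = (3/2)/3 = 1/2; t_c = 0
T = 2·1/2 = 1

t_a=1/2 t_c=0 v_peak=3/2 T=1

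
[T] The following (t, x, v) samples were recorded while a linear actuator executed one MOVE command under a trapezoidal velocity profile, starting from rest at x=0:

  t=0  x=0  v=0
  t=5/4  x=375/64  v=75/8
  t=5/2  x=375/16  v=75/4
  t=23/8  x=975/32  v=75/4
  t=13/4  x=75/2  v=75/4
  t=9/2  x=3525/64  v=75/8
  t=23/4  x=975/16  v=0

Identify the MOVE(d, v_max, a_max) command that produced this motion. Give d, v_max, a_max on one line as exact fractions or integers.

final state: t=23/4, x=975/16, v=0 → d = 975/16
a_max = (75/8−0)/(5/4−0) = 15/2
max v = 75/4 over t∈[5/2,13/4] → v_max = 75/4
check: 75/4·(5/2+3/4) = 975/16 ✓

d=975/16 v_max=75/4 a_max=15/2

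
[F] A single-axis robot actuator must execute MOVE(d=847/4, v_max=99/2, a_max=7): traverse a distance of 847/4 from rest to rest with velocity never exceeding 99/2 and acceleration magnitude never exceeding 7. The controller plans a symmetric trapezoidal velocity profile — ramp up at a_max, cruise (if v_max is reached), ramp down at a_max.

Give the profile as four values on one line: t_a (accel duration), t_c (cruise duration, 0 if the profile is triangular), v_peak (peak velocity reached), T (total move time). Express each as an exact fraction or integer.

t_a=11/2 t_c=0 v_peak=77/2 T=11

(v_max)²/a_max = (99/2)²/7 = 9801/28
847/4 < 9801/28 → triangular
v_peak = √(847/4·7) = √(5929/4) = 77/2
t_a = (77/2)/7 = 11/2; t_c = 0
T = 2·11/2 = 11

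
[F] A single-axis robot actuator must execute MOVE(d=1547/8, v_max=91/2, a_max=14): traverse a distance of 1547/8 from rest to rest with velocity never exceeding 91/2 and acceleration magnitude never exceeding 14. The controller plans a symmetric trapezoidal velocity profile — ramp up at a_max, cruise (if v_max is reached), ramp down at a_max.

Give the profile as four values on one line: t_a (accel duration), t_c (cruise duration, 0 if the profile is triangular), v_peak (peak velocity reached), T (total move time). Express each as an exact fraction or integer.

t_a=13/4 t_c=1 v_peak=91/2 T=15/2

vₘ²/aₘ = (91/2)²/14 = 1183/8
1547/8 ≥ 1183/8 so v_max reached
t_a = (91/2)/14 = 13/4; v_peak = 91/2
d_cruise = 1547/8 − 1183/8 = 91/2; t_c = (91/2)/(91/2) = 1
T = 2·13/4 + 1 = 15/2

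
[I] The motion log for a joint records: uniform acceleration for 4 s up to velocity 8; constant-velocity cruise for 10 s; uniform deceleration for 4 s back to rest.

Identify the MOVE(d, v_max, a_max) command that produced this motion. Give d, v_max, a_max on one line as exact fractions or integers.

a_max = 8/4 = 2
d_a = ½·8·4 = 16; d_c = 8·10 = 80
d = 2·16 + 80 = 112
t_c = 10 > 0 ⇒ limit active, v_max = 8

d=112 v_max=8 a_max=2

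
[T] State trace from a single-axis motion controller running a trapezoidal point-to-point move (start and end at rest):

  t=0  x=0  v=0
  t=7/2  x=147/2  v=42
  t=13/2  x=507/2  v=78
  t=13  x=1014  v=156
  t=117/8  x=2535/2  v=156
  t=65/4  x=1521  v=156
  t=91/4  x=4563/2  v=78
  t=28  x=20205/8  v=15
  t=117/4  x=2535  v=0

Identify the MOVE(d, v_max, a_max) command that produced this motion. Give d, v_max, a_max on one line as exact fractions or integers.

d=2535 v_max=156 a_max=12

final state: t=117/4, x=2535, v=0 → d = 2535
a_max = (42−0)/(7/2−0) = 12
max v = 156 over t∈[13,65/4] → v_max = 156
check: 156·(13+13/4) = 2535 ✓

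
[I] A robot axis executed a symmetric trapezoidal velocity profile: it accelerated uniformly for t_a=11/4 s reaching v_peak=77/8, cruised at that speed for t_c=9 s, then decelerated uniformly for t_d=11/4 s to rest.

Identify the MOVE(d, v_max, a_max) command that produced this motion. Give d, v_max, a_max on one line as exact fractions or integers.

d=3619/32 v_max=77/8 a_max=7/2

a_max = (77/8)/(11/4) = 7/2
d_a = ½·77/8·11/4 = 847/64; d_c = 77/8·9 = 693/8
d = 2·847/64 + 693/8 = 3619/32
t_c = 9 > 0 → v_max = v_peak = 77/8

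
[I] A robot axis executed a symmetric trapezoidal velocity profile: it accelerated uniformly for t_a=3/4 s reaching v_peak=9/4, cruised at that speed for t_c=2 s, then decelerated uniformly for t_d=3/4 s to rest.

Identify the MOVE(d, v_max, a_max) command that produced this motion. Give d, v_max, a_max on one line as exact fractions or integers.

d=99/16 v_max=9/4 a_max=3

a_max = (9/4)/(3/4) = 3
d_a = ½·9/4·3/4 = 27/32; d_c = 9/4·2 = 9/2
d = 2·27/32 + 9/2 = 99/16
t_c = 2 > 0 → v_max = v_peak = 9/4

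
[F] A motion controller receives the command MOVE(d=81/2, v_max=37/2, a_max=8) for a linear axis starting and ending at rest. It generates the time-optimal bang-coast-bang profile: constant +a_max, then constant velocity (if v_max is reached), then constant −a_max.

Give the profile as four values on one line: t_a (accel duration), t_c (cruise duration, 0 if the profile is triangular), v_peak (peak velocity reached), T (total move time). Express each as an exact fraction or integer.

t_a=9/4 t_c=0 v_peak=18 T=9/2

vₘ²/aₘ = (37/2)²/8 = 1369/32
81/2 < 1369/32 → triangular
v_peak = √(81/2·8) = √324 = 18
t_a = 18/8 = 9/4; t_c = 0
T = 2·9/4 = 9/2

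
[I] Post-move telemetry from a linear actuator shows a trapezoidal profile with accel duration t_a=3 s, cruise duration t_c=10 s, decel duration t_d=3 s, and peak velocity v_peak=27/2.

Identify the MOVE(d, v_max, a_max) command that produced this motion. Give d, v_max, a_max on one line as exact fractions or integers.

a_max = (27/2)/3 = 9/2
d_a = ½·27/2·3 = 81/4; d_c = 27/2·10 = 135
d = 2·81/4 + 135 = 351/2
t_c = 10 > 0 so v_max = 27/2

d=351/2 v_max=27/2 a_max=9/2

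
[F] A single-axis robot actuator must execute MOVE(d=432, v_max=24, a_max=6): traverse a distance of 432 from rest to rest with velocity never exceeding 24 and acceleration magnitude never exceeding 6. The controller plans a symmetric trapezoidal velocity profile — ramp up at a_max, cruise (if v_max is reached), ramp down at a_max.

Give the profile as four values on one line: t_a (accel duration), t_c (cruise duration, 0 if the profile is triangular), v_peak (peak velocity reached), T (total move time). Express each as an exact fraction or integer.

t_a=4 t_c=14 v_peak=24 T=22

v_max²/a_max = 24²/6 = 96
432 ≥ 96 so v_max reached
t_a = 24/6 = 4; v_peak = 24
d_cruise = 432 − 96 = 336; t_c = 336/24 = 14
T = 2·4 + 14 = 22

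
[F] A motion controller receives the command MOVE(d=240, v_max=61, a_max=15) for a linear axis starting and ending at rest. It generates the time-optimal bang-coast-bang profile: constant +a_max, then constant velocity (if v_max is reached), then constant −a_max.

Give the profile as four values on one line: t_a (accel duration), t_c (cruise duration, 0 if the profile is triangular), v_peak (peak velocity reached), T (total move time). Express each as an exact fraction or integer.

v_max²/a_max = 61²/15 = 3721/15
240 < 3721/15 → triangular
v_peak = √(240·15) = √3600 = 60
t_a = 60/15 = 4; t_c = 0
T = 2·4 = 8

t_a=4 t_c=0 v_peak=60 T=8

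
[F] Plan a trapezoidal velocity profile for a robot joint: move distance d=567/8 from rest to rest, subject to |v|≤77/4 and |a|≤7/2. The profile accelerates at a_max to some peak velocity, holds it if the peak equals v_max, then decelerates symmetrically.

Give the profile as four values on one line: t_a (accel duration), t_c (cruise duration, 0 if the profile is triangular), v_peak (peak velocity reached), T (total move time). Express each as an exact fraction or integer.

t_a=9/2 t_c=0 v_peak=63/4 T=9

(v_max)²/a_max = (77/4)²/(7/2) = 847/8
567/8 < 847/8 → triangular
v_peak = √(567/8·7/2) = √(3969/16) = 63/4
t_a = (63/4)/(7/2) = 9/2; t_c = 0
T = 2·9/2 = 9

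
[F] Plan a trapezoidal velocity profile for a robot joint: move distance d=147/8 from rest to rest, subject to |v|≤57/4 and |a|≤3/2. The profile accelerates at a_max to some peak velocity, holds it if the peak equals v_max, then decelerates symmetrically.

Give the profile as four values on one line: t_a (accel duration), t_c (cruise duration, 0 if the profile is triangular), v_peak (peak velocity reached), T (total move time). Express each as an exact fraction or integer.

t_a=7/2 t_c=0 v_peak=21/4 T=7

vₘ²/aₘ = (57/4)²/(3/2) = 1083/8
147/8 < 1083/8 so t_c = 0
v_peak = √(147/8·3/2) = √(441/16) = 21/4
t_a = (21/4)/(3/2) = 7/2; t_c = 0
T = 2·7/2 = 7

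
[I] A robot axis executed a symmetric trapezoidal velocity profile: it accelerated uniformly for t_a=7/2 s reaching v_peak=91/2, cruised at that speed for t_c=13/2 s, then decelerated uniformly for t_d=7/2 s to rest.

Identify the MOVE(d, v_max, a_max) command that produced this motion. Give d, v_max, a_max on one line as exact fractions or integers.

a_max = (91/2)/(7/2) = 13
d_a = ½·91/2·7/2 = 637/8; d_c = 91/2·13/2 = 1183/4
d = 2·637/8 + 1183/4 = 455
t_c = 13/2 > 0 ⇒ limit active, v_max = 91/2

d=455 v_max=91/2 a_max=13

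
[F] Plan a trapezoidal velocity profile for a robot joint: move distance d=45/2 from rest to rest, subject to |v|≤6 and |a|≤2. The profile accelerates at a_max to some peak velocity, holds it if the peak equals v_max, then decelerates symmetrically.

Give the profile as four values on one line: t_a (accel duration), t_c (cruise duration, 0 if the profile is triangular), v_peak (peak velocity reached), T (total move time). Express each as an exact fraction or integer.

t_a=3 t_c=3/4 v_peak=6 T=27/4

(v_max)²/a_max = 6²/2 = 18
45/2 ≥ 18 → trapezoidal
t_a = 6/2 = 3; v_peak = 6
d_cruise = 45/2 − 18 = 9/2; t_c = (9/2)/6 = 3/4
T = 2·3 + 3/4 = 27/4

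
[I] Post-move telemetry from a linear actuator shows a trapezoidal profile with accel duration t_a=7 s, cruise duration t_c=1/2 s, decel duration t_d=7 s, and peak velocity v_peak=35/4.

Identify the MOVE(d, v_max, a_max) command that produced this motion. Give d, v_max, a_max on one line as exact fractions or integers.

d=525/8 v_max=35/4 a_max=5/4

a_max = (35/4)/7 = 5/4
d_a = ½·35/4·7 = 245/8; d_c = 35/4·1/2 = 35/8
d = 2·245/8 + 35/8 = 525/8
t_c = 1/2 > 0 so v_max = 35/4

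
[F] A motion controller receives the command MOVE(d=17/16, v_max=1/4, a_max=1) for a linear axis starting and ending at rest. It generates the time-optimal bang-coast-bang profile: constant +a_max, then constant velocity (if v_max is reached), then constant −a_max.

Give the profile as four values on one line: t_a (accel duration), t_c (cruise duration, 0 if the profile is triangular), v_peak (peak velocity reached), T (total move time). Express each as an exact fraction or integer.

t_a=1/4 t_c=4 v_peak=1/4 T=9/2

v_max²/a_max = (1/4)²/1 = 1/16
17/16 ≥ 1/16 ⇒ cruise phase
t_a = (1/4)/1 = 1/4; v_peak = 1/4
d_cruise = 17/16 − 1/16 = 1; t_c = 1/(1/4) = 4
T = 2·1/4 + 4 = 9/2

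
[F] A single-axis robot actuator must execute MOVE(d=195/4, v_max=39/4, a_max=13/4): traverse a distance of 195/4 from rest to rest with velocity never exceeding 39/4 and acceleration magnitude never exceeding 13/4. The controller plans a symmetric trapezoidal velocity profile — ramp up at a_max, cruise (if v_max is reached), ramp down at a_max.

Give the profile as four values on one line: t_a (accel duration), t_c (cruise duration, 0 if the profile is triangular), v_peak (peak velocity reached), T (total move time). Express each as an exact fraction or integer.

t_a=3 t_c=2 v_peak=39/4 T=8

(v_max)²/a_max = (39/4)²/(13/4) = 117/4
195/4 ≥ 117/4 ⇒ cruise phase
t_a = (39/4)/(13/4) = 3; v_peak = 39/4
d_cruise = 195/4 − 117/4 = 39/2; t_c = (39/2)/(39/4) = 2
T = 2·3 + 2 = 8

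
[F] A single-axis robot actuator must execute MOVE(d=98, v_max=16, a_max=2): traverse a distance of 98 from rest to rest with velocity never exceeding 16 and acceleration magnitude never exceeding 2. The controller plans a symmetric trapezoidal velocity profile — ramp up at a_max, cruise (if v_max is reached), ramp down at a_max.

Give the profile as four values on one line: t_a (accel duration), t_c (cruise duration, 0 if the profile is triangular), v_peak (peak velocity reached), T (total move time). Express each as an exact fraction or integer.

vₘ²/aₘ = 16²/2 = 128
98 < 128 ⇒ no cruise
v_peak = √(98·2) = √196 = 14
t_a = 14/2 = 7; t_c = 0
T = 2·7 = 14

t_a=7 t_c=0 v_peak=14 T=14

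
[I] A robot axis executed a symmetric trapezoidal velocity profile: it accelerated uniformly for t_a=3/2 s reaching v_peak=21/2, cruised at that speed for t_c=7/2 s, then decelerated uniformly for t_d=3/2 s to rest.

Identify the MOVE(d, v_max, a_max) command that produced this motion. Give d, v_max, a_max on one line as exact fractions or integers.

a_max = (21/2)/(3/2) = 7
d_a = ½·21/2·3/2 = 63/8; d_c = 21/2·7/2 = 147/4
d = 2·63/8 + 147/4 = 105/2
t_c = 7/2 > 0 ⇒ limit active, v_max = 21/2

d=105/2 v_max=21/2 a_max=7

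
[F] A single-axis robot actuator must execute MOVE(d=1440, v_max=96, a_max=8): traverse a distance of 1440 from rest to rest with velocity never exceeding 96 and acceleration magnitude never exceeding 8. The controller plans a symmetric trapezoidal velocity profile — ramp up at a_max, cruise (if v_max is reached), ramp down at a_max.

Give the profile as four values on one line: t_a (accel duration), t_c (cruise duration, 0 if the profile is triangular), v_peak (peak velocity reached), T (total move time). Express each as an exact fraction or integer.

t_a=12 t_c=3 v_peak=96 T=27

vₘ²/aₘ = 96²/8 = 1152
1440 ≥ 1152 → trapezoidal
t_a = 96/8 = 12; v_peak = 96
d_cruise = 1440 − 1152 = 288; t_c = 288/96 = 3
T = 2·12 + 3 = 27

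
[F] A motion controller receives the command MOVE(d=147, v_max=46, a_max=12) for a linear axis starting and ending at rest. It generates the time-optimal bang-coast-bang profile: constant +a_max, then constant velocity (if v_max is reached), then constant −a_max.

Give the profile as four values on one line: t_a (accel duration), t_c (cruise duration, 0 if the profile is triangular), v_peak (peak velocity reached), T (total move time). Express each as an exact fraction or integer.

v_max²/a_max = 46²/12 = 529/3
147 < 529/3 so t_c = 0
v_peak = √(147·12) = √1764 = 42
t_a = 42/12 = 7/2; t_c = 0
T = 2·7/2 = 7

t_a=7/2 t_c=0 v_peak=42 T=7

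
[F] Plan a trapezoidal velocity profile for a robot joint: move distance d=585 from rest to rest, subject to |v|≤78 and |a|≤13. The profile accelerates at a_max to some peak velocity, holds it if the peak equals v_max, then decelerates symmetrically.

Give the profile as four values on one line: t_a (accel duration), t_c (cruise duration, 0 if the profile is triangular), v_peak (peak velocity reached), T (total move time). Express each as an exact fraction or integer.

t_a=6 t_c=3/2 v_peak=78 T=27/2

vₘ²/aₘ = 78²/13 = 468
585 ≥ 468 so v_max reached
t_a = 78/13 = 6; v_peak = 78
d_cruise = 585 − 468 = 117; t_c = 117/78 = 3/2
T = 2·6 + 3/2 = 27/2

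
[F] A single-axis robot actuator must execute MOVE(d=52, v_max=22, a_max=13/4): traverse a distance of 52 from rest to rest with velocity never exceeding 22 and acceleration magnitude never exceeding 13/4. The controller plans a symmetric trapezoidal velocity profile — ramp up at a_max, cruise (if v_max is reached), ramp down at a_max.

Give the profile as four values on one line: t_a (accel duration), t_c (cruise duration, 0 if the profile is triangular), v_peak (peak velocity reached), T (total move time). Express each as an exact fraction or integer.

(v_max)²/a_max = 22²/(13/4) = 1936/13
52 < 1936/13 → triangular
v_peak = √(52·13/4) = √169 = 13
t_a = 13/(13/4) = 4; t_c = 0
T = 2·4 = 8

t_a=4 t_c=0 v_peak=13 T=8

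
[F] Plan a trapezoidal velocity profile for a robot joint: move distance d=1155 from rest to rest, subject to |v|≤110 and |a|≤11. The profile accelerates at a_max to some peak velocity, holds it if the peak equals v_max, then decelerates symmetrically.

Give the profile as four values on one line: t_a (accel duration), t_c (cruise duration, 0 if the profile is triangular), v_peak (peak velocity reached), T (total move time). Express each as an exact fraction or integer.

t_a=10 t_c=1/2 v_peak=110 T=41/2

v_max²/a_max = 110²/11 = 1100
1155 ≥ 1100 so v_max reached
t_a = 110/11 = 10; v_peak = 110
d_cruise = 1155 − 1100 = 55; t_c = 55/110 = 1/2
T = 2·10 + 1/2 = 41/2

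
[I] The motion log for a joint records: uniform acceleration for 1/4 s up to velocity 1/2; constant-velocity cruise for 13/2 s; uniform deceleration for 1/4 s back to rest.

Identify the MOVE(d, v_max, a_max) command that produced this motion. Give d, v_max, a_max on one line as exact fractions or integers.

d=27/8 v_max=1/2 a_max=2

a_max = (1/2)/(1/4) = 2
d_a = ½·1/2·1/4 = 1/16; d_c = 1/2·13/2 = 13/4
d = 2·1/16 + 13/4 = 27/8
t_c = 13/2 > 0 → v_max = v_peak = 1/2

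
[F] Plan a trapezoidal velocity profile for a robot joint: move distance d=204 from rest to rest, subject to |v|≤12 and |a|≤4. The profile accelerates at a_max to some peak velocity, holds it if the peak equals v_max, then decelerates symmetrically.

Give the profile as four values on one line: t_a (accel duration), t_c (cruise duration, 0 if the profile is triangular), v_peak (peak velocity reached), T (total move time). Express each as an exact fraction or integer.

v_max²/a_max = 12²/4 = 36
204 ≥ 36 → trapezoidal
t_a = 12/4 = 3; v_peak = 12
d_cruise = 204 − 36 = 168; t_c = 168/12 = 14
T = 2·3 + 14 = 20

t_a=3 t_c=14 v_peak=12 T=20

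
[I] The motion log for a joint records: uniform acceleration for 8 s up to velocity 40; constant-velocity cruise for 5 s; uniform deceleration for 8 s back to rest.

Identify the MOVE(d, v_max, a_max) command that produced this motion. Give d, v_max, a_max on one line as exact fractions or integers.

a_max = 40/8 = 5
d_a = ½·40·8 = 160; d_c = 40·5 = 200
d = 2·160 + 200 = 520
t_c = 5 > 0 ⇒ limit active, v_max = 40

d=520 v_max=40 a_max=5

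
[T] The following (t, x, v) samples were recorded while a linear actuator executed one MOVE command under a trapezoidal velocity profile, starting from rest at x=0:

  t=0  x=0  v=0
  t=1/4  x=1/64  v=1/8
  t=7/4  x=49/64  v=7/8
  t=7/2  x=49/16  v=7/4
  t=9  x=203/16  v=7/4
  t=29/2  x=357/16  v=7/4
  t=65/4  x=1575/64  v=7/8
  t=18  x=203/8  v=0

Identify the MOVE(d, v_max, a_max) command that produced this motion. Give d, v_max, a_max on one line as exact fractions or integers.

final state: t=18, x=203/8, v=0 → d = 203/8
a_max = (1/8−0)/(1/4−0) = 1/2
max v = 7/4 over t∈[7/2,29/2] → v_max = 7/4
check: 7/4·(7/2+11) = 203/8 ✓

d=203/8 v_max=7/4 a_max=1/2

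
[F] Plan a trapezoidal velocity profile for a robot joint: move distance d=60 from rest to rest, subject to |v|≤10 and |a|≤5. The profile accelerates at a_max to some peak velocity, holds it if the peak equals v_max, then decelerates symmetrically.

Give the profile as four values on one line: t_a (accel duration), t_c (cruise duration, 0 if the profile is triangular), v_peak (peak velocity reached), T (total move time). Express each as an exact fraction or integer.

(v_max)²/a_max = 10²/5 = 20
60 ≥ 20 ⇒ cruise phase
t_a = 10/5 = 2; v_peak = 10
d_cruise = 60 − 20 = 40; t_c = 40/10 = 4
T = 2·2 + 4 = 8

t_a=2 t_c=4 v_peak=10 T=8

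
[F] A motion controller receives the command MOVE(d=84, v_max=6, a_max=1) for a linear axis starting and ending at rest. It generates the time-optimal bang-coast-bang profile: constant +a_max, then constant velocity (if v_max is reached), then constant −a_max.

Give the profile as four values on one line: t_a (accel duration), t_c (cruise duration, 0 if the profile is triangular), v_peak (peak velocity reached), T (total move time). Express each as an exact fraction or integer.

v_max²/a_max = 6²/1 = 36
84 ≥ 36 ⇒ cruise phase
t_a = 6/1 = 6; v_peak = 6
d_cruise = 84 − 36 = 48; t_c = 48/6 = 8
T = 2·6 + 8 = 20

t_a=6 t_c=8 v_peak=6 T=20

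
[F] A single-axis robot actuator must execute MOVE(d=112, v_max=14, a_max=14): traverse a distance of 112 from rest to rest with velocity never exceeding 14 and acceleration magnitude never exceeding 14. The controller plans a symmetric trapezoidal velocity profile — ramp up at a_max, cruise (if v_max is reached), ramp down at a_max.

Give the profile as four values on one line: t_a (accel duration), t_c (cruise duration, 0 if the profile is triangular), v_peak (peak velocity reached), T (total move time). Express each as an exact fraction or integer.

t_a=1 t_c=7 v_peak=14 T=9

v_max²/a_max = 14²/14 = 14
112 ≥ 14 so v_max reached
t_a = 14/14 = 1; v_peak = 14
d_cruise = 112 − 14 = 98; t_c = 98/14 = 7
T = 2·1 + 7 = 9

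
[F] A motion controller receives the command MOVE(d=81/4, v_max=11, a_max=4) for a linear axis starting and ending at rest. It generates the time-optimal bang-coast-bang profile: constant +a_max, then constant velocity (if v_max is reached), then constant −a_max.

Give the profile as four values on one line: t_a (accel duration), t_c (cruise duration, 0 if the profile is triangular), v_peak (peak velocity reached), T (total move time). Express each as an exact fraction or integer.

v_max²/a_max = 11²/4 = 121/4
81/4 < 121/4 → triangular
v_peak = √(81/4·4) = √81 = 9
t_a = 9/4; t_c = 0
T = 2·9/4 = 9/2

t_a=9/4 t_c=0 v_peak=9 T=9/2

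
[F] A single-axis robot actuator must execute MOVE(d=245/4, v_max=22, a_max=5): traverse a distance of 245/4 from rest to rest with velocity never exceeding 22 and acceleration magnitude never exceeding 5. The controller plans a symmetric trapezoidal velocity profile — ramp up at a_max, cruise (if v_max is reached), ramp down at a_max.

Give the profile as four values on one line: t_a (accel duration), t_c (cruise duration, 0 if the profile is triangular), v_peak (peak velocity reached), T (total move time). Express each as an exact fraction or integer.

v_max²/a_max = 22²/5 = 484/5
245/4 < 484/5 → triangular
v_peak = √(245/4·5) = √(1225/4) = 35/2
t_a = (35/2)/5 = 7/2; t_c = 0
T = 2·7/2 = 7

t_a=7/2 t_c=0 v_peak=35/2 T=7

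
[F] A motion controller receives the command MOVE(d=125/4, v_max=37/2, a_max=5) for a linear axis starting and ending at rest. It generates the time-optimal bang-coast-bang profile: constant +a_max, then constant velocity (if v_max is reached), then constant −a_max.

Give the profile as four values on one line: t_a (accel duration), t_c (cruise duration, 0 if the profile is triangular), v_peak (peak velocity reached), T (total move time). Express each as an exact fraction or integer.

t_a=5/2 t_c=0 v_peak=25/2 T=5

vₘ²/aₘ = (37/2)²/5 = 1369/20
125/4 < 1369/20 so t_c = 0
v_peak = √(125/4·5) = √(625/4) = 25/2
t_a = (25/2)/5 = 5/2; t_c = 0
T = 2·5/2 = 5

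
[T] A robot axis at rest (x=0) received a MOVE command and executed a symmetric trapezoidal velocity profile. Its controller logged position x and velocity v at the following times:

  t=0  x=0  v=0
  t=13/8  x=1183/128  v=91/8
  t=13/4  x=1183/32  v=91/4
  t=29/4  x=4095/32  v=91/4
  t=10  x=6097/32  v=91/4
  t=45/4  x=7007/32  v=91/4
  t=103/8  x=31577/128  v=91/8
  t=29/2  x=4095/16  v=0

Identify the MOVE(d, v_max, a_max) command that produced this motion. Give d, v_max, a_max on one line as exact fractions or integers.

final state: t=29/2, x=4095/16, v=0 → d = 4095/16
a_max = (91/8−0)/(13/8−0) = 7
max v = 91/4 over t∈[13/4,45/4] → v_max = 91/4
check: 91/4·(13/4+8) = 4095/16 ✓

d=4095/16 v_max=91/4 a_max=7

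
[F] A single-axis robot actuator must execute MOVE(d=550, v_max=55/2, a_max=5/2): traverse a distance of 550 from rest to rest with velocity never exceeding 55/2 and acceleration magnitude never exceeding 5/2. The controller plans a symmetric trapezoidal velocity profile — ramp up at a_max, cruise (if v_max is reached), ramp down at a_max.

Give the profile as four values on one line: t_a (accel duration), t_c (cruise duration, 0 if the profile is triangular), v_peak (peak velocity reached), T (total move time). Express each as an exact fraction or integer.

t_a=11 t_c=9 v_peak=55/2 T=31

(v_max)²/a_max = (55/2)²/(5/2) = 605/2
550 ≥ 605/2 ⇒ cruise phase
t_a = (55/2)/(5/2) = 11; v_peak = 55/2
d_cruise = 550 − 605/2 = 495/2; t_c = (495/2)/(55/2) = 9
T = 2·11 + 9 = 31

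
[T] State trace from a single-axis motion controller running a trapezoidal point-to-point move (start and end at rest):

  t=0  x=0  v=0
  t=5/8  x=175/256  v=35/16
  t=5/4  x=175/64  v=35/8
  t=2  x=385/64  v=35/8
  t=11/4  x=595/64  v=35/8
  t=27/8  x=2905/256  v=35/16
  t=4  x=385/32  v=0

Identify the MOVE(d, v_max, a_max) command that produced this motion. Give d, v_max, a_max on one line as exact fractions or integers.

d=385/32 v_max=35/8 a_max=7/2

final state: t=4, x=385/32, v=0 → d = 385/32
a_max = (35/16−0)/(5/8−0) = 7/2
max v = 35/8 over t∈[5/4,11/4] → v_max = 35/8
check: 35/8·(5/4+3/2) = 385/32 ✓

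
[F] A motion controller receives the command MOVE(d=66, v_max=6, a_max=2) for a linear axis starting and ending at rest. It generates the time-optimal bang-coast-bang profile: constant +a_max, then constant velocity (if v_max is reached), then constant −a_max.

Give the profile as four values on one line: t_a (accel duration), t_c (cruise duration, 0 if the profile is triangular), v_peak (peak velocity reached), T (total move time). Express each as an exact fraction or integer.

(v_max)²/a_max = 6²/2 = 18
66 ≥ 18 → trapezoidal
t_a = 6/2 = 3; v_peak = 6
d_cruise = 66 − 18 = 48; t_c = 48/6 = 8
T = 2·3 + 8 = 14

t_a=3 t_c=8 v_peak=6 T=14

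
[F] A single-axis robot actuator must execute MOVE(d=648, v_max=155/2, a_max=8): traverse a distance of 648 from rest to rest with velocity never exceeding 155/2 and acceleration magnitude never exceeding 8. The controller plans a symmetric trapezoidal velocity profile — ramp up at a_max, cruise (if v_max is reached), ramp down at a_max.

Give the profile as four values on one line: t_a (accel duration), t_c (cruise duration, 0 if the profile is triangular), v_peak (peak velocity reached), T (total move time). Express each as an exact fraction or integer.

t_a=9 t_c=0 v_peak=72 T=18

v_max²/a_max = (155/2)²/8 = 24025/32
648 < 24025/32 so t_c = 0
v_peak = √(648·8) = √5184 = 72
t_a = 72/8 = 9; t_c = 0
T = 2·9 = 18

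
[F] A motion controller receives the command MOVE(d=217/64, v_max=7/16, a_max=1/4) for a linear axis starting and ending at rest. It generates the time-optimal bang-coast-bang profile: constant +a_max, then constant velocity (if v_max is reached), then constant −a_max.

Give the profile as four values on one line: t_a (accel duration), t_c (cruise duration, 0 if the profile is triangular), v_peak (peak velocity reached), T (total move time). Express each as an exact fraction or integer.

t_a=7/4 t_c=6 v_peak=7/16 T=19/2

v_max²/a_max = (7/16)²/(1/4) = 49/64
217/64 ≥ 49/64 ⇒ cruise phase
t_a = (7/16)/(1/4) = 7/4; v_peak = 7/16
d_cruise = 217/64 − 49/64 = 21/8; t_c = (21/8)/(7/16) = 6
T = 2·7/4 + 6 = 19/2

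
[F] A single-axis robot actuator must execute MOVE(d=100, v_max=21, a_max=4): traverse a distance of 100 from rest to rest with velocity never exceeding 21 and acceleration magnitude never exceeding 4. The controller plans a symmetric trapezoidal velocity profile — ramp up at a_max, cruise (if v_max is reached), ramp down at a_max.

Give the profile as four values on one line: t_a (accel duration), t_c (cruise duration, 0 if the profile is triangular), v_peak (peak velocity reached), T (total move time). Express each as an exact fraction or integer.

t_a=5 t_c=0 v_peak=20 T=10

(v_max)²/a_max = 21²/4 = 441/4
100 < 441/4 so t_c = 0
v_peak = √(100·4) = √400 = 20
t_a = 20/4 = 5; t_c = 0
T = 2·5 = 10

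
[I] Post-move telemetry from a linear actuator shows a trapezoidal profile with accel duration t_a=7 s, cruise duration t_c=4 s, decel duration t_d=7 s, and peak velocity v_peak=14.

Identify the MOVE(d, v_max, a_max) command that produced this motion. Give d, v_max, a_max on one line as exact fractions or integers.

a_max = 14/7 = 2
d_a = ½·14·7 = 49; d_c = 14·4 = 56
d = 2·49 + 56 = 154
t_c = 4 > 0 so v_max = 14

d=154 v_max=14 a_max=2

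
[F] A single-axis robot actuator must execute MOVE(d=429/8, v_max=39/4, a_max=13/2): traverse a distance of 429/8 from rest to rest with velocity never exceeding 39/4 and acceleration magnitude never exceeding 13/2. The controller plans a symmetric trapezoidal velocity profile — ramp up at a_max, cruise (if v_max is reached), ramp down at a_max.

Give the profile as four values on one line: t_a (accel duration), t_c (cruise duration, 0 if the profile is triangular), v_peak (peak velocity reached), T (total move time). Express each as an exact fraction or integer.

t_a=3/2 t_c=4 v_peak=39/4 T=7

v_max²/a_max = (39/4)²/(13/2) = 117/8
429/8 ≥ 117/8 → trapezoidal
t_a = (39/4)/(13/2) = 3/2; v_peak = 39/4
d_cruise = 429/8 − 117/8 = 39; t_c = 39/(39/4) = 4
T = 2·3/2 + 4 = 7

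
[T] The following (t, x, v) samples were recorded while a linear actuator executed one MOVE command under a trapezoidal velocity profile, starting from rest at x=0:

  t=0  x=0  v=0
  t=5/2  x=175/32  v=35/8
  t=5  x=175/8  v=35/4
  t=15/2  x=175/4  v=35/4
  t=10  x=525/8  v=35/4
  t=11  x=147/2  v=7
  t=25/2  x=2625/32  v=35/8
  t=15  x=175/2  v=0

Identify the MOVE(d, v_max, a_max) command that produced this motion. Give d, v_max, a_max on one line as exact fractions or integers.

d=175/2 v_max=35/4 a_max=7/4

final state: t=15, x=175/2, v=0 → d = 175/2
a_max = (35/8−0)/(5/2−0) = 7/4
max v = 35/4 over t∈[5,10] → v_max = 35/4
check: 35/4·(5+5) = 175/2 ✓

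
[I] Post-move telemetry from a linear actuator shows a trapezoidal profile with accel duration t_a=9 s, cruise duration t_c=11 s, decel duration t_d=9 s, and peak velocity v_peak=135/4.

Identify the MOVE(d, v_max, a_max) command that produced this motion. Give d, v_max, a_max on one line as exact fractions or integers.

a_max = (135/4)/9 = 15/4
d_a = ½·135/4·9 = 1215/8; d_c = 135/4·11 = 1485/4
d = 2·1215/8 + 1485/4 = 675
t_c = 11 > 0 so v_max = 135/4

d=675 v_max=135/4 a_max=15/4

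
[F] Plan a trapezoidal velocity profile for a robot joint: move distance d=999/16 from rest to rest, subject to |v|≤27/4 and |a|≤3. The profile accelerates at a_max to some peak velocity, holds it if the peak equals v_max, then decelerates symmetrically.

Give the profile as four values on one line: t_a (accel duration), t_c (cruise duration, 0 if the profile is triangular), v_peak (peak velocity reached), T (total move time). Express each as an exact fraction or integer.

(v_max)²/a_max = (27/4)²/3 = 243/16
999/16 ≥ 243/16 ⇒ cruise phase
t_a = (27/4)/3 = 9/4; v_peak = 27/4
d_cruise = 999/16 − 243/16 = 189/4; t_c = (189/4)/(27/4) = 7
T = 2·9/4 + 7 = 23/2

t_a=9/4 t_c=7 v_peak=27/4 T=23/2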